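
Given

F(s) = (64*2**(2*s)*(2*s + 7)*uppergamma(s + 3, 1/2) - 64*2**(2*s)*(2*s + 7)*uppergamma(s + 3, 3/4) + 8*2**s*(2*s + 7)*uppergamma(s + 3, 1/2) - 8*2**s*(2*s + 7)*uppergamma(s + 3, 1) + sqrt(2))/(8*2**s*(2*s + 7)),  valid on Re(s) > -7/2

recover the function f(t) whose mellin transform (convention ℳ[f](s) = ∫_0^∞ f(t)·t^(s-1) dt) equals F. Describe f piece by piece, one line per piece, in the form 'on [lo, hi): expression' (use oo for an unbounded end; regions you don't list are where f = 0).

back out the shared t-power: t**(5/2) on [0, 1/2); t**2*exp(-t) on [1/2, 1); t**2*exp(-t/2) on [1, 3/2)
strip the shared t-power: sqrt(t) on [0, 1/2); exp(-t) on [1/2, 1); exp(-t/2) on [1, 3/2)
slice at 1/2, 1, transform all 3 pieces, and sum them
on [0, 1/2): add ∫ t**(7/2)·t^(s-1) dt
over [1/2, 1), the kernel integral of t**3*exp(-t) enters the sum
on [1, 3/2): add ∫ t**3*exp(-t/2)·t^(s-1) dt

on [0, 1/2): t**(7/2)
on [1/2, 1): t**3*exp(-t)
on [1, 3/2): t**3*exp(-t/2)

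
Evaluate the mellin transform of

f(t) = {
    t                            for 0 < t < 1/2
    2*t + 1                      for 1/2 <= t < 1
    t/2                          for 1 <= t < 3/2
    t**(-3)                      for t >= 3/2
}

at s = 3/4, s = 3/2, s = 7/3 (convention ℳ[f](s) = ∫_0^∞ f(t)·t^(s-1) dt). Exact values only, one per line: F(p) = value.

summing 4 kernel integrals split by 1/2, 1, 3/2 yields ℳ[f](s)
segment 0 to 1/2 holds t; add its integral
between 1/2 and 1 the integrand is (2*t + 1)·t^(s-1)
∫ t/2·t^(s-1) over [1, 3/2)
over [3/2, ∞), the kernel integral of t**(-3) enters the sum

F(3/4) = 2**(1/4)*(-2754 + 953*3**(3/4) + 3726*2**(3/4))/3402
F(3/2) = -13*sqrt(2)/60 + 403*sqrt(6)/1080 + 19/15
F(7/3) = 2**(2/3)*(-162 + 984*2**(1/3) + 1687*3**(1/3))/2240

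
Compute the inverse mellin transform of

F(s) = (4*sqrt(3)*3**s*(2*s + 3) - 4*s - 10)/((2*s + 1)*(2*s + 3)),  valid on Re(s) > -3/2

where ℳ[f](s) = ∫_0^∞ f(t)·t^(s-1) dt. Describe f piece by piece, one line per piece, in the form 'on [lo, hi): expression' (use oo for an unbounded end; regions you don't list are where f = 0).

f breaks at 1 into 2 integrals to sum
segment 0 to 1 holds t**(3/2); add its integral
segment 1 to 3 holds 2*sqrt(t); add its integral

on [0, 1): t**(3/2)
on [1, 3): 2*sqrt(t)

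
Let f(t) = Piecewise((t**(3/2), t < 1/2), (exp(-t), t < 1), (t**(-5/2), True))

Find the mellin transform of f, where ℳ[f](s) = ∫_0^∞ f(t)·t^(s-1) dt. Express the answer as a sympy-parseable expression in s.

(2*2**s*(2*s - 5)*(2*s + 3)*uppergamma(s, 1/2) - 2*2**s*(2*s - 5)*(2*s + 3)*uppergamma(s, 1) - 4*2**s*(2*s + 3) + sqrt(2)*(2*s - 5))/(2*2**s*(2*s - 5)*(2*s + 3))
  -3/2 < Re(s) < 5/2

the 3 pieces separated at 1/2, 1 each add one integral
over [0, 1/2), the kernel integral of t**(3/2) enters the sum
the [1/2, 1) slice contributes ∫ exp(-t)·t^(s-1) dt
∫ over [1, ∞) of t**(-5/2)·t^(s-1) joins the sum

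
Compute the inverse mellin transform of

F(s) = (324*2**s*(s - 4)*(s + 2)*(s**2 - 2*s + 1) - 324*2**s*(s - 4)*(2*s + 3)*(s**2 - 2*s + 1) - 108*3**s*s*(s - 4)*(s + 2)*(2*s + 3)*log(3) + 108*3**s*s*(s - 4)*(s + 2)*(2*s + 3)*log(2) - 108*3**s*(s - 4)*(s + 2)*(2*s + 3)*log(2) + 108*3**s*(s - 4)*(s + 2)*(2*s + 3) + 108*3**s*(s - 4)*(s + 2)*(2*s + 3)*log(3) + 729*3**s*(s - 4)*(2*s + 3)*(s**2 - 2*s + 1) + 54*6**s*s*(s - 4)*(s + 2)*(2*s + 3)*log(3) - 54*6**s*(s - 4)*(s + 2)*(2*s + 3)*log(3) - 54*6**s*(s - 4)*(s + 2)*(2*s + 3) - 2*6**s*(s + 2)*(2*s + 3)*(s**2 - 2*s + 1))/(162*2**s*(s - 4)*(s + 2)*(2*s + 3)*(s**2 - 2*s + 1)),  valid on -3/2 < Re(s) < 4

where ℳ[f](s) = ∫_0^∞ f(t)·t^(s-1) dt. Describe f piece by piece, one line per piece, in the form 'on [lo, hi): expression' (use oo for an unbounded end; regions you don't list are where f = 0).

on [0, 1): t**(3/2)
on [1, 3/2): 2*t**2
on [3/2, 3): log(t)/t
on [3, oo): t**(-4)

decompose at 1, 3/2, 3; ℳ[f](s) sums the 4 pieces' integrals
∫ over [0, 1) of t**(3/2)·t^(s-1) joins the sum
∫ over [1, 3/2) of 2*t**2·t^(s-1) joins the sum
∫ over [3/2, 3) of log(t)/t·t^(s-1) joins the sum
over [3, ∞), the kernel integral of t**(-4) enters the sum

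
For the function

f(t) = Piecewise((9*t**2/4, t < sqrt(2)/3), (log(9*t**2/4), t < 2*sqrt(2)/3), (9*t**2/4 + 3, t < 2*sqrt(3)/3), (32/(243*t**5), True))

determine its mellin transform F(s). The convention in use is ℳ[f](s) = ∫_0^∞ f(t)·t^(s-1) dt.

(-135*2**s*s**2*(s - 5)/2 + 27*2**s*s*(s/2 + 1)*(s - 5)*log(2) - 81*2**s*s*(s - 5) - 54*2**s*(s/2 + 1)*(s - 5) - sqrt(3)*6**(s/2)*s**2*(s/2 + 1) + 81*6**(s/2)*s**2*(s - 5) + 81*6**(s/2)*s*(s - 5) + 27*s**2*(s - 5)/4 + 27*s*(s/2 + 1)*(s - 5)*log(2) + (s - 5)*(27*s + 54))/(27*2**(s/2)*(3/2)**s*s**2*(s/2 + 1)*(s - 5))
  -2 < Re(s) < 5

invert the common scale on t to get t**2 on [0, sqrt(2)/2); log(t**2) on [sqrt(2)/2, sqrt(2)); t**2 + 3 on [sqrt(2), sqrt(3)); …
remove the power substitution first: t on [0, 1/2); log(t) on [1/2, 2); t + 3 on [2, 3); …
slice at sqrt(2)/3, 2*sqrt(2)/3, 2*sqrt(3)/3, transform all 4 pieces, and sum them
between 0 and sqrt(2)/3 the integrand is 9*t**2/4·t^(s-1)
piece [sqrt(2)/3, 2*sqrt(2)/3): integrate log(9*t**2/4) against the kernel
for t in [2*sqrt(2)/3, 2*sqrt(3)/3): the term is ∫ (9*t**2/4 + 3)·t^(s-1)
between 2*sqrt(3)/3 and ∞ the integrand is 32/(243*t**5)·t^(s-1)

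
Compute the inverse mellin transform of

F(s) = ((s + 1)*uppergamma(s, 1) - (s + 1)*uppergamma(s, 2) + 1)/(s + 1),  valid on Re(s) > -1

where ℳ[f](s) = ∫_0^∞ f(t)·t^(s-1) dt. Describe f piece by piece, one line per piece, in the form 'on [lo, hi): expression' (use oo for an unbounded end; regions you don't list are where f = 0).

on [0, 1): t
on [1, 2): exp(-t)

cuts at 1: linearity sums the 2 kernel integrals
the [0, 1) slice contributes ∫ t·t^(s-1) dt
on [1, 2): add ∫ exp(-t)·t^(s-1) dt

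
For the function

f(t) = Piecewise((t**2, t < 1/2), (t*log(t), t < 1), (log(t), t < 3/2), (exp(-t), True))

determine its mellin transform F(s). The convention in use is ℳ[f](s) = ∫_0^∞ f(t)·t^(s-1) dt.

(4*2**s*s**2*(s + 2)*(s**2 + 2*s + 1)*uppergamma(s, 3/2) - 4*2**s*s**2*(s + 2) + 4*2**s*(s + 2)*(s**2 + 2*s + 1) + 3**s*s*(s + 2)*(-4*log(2) + 4*log(3))*(s**2 + 2*s + 1) - 4*3**s*(s + 2)*(s**2 + 2*s + 1) + s**3*(s + 2)*log(4) + s**2*(s + 2)*log(4) + 2*s**2*(s + 2) + s**2*(s**2 + 2*s + 1))/(4*2**s*s**2*(s + 2)*(s**2 + 2*s + 1))
  Re(s) > -2

decompose at 1/2, 1, 3/2; ℳ[f](s) sums the 4 pieces' integrals
on [0, 1/2): add ∫ t**2·t^(s-1) dt
piece [1/2, 1): integrate t*log(t) against the kernel
between 1 and 3/2 the integrand is log(t)·t^(s-1)
for t in [3/2, ∞): the term is ∫ exp(-t)·t^(s-1)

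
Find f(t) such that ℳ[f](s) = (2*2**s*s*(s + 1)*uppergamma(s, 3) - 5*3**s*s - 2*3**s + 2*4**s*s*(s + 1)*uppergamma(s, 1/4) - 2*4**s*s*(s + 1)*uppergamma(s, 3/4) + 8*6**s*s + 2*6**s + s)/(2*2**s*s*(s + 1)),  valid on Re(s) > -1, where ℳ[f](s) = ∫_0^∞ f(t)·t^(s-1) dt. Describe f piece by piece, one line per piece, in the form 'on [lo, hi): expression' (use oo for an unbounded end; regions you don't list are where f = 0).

along the cuts 1/2, 3/2, 3, ℳ[f](s) splits into 4 integrals
on [0, 1/2): add ∫ t·t^(s-1) dt
on [1/2, 3/2): add ∫ exp(-t/2)·t^(s-1) dt
segment [3/2, 3) carries (t + 1); integrate it
the [3, ∞) slice contributes ∫ exp(-t)·t^(s-1) dt

on [0, 1/2): t
on [1/2, 3/2): exp(-t/2)
on [3/2, 3): t + 1
on [3, oo): exp(-t)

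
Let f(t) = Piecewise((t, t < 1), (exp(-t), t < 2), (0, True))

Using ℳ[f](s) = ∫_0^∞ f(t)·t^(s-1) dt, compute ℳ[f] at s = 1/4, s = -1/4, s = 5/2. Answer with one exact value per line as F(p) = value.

decompose at 1; ℳ[f](s) sums the 2 pieces' integrals
∫ over [0, 1) of t·t^(s-1) joins the sum
on [1, 2) integrate f = exp(-t) against the kernel

F(1/4) = -uppergamma(1/4, 2) + uppergamma(1/4, 1) + 4/5
F(-1/4) = -uppergamma(-1/4, 2) + uppergamma(-1/4, 1) + 4/3
F(5/2) = (-98*sqrt(2) + (-21*sqrt(pi)*erfc(sqrt(2)) + 21*sqrt(pi)*erfc(1) + 8)*exp(2) + 70*E)*exp(-2)/28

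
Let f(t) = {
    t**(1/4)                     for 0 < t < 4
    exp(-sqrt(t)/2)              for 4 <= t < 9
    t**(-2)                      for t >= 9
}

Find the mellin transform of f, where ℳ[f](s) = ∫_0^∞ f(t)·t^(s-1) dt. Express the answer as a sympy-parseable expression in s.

the power substitution comes off first: sqrt(t) on [0, 2); exp(-t/2) on [2, 3); t**(-4) on [3, ∞)
breakpoints 4, 9: one integral from each of the 3 segments
segment 0 to 4 holds t**(1/4); add its integral
piece [4, 9): integrate exp(-sqrt(t)/2) against the kernel
segment 9 to ∞ holds t**(-2); add its integral

(162*2**(2*s)*(s - 2)*(4*s + 1)*uppergamma(2*s, 1) - 162*2**(2*s)*(s - 2)*(4*s + 1)*uppergamma(2*s, 3/2) + 324*2**(2*s + 1/2)*(s - 2) - 9**s*(4*s + 1))/(81*(s - 2)*(4*s + 1))
  -1/4 < Re(s) < 2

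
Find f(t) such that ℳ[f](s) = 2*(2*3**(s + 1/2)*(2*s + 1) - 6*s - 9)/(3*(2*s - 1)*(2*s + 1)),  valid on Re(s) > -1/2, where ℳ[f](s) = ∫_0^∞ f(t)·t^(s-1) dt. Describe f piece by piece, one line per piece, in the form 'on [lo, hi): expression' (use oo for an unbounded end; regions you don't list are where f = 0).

on [0, 1): sqrt(t)
on [1, 3): 2/sqrt(t)

the shared t-power comes off first: t**(3/2) on [0, 1); 2*sqrt(t) on [1, 3)
decompose at 1; ℳ[f](s) sums the 2 pieces' integrals
the [0, 1) slice contributes ∫ sqrt(t)·t^(s-1) dt
segment 1 to 3 holds 2/sqrt(t); add its integral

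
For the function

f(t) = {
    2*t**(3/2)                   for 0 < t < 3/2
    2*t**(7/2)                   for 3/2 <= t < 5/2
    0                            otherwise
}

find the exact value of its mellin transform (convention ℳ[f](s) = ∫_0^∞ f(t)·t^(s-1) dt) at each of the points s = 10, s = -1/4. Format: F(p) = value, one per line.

f breaks at 3/2 into 2 integrals to sum
between 0 and 3/2 the integrand is 2*t**(3/2)·t^(s-1)
over [3/2, 5/2), the kernel integral of 2*t**(7/2) enters the sum

F(10) = -649539*sqrt(6)/94208 + 1220703125*sqrt(10)/110592
F(-1/4) = 2**(3/4)*(21*3**(1/4) + 625*5**(1/4))/130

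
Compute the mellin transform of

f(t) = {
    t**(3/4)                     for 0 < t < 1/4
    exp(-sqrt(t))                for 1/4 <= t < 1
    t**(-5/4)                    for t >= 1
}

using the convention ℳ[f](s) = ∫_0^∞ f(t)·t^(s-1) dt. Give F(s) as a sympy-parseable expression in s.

(2*2**(2*s)*(4*s - 5)*(4*s + 3)*uppergamma(2*s, 1/2) - 2*2**(2*s)*(4*s - 5)*(4*s + 3)*uppergamma(2*s, 1) - 4*2**(2*s)*(4*s + 3) + sqrt(2)*(4*s - 5))/(4**s*(4*s - 5)*(4*s + 3))
  -3/4 < Re(s) < 5/4

invert the power substitution to get t**(3/2) on [0, 1/2); exp(-t) on [1/2, 1); t**(-5/2) on [1, ∞)
the 3 pieces separated at 1/4, 1 each add one integral
for t in [0, 1/4): the term is ∫ t**(3/4)·t^(s-1)
for t in [1/4, 1): the term is ∫ exp(-sqrt(t))·t^(s-1)
segment [1, ∞) carries t**(-5/4); integrate it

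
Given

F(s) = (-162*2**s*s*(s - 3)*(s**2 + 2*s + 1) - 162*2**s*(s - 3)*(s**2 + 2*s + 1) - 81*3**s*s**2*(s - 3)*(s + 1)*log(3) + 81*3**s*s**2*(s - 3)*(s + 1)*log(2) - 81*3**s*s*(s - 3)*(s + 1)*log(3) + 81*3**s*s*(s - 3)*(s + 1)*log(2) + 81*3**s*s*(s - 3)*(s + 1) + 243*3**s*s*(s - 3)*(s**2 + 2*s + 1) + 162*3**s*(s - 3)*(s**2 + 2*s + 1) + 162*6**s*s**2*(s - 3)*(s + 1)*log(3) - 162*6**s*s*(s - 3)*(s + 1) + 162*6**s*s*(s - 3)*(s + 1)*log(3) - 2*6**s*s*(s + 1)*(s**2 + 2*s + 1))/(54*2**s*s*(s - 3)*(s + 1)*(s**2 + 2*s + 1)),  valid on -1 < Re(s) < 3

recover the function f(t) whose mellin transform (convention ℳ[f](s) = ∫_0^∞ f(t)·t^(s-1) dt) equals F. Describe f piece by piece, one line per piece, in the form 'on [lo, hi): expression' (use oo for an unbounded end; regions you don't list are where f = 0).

on [0, 1): t
on [1, 3/2): t + 3
on [3/2, 3): t*log(t)
on [3, oo): t**(-3)

linearity at 1, 3/2, 3 turns ℳ[f](s) into 4 summed integrals
for t in [0, 1): the term is ∫ t·t^(s-1)
piece [1, 3/2): integrate (t + 3) against the kernel
[3/2, 3) adds the kernel integral of t*log(t)
between 3 and ∞ the integrand is t**(-3)·t^(s-1)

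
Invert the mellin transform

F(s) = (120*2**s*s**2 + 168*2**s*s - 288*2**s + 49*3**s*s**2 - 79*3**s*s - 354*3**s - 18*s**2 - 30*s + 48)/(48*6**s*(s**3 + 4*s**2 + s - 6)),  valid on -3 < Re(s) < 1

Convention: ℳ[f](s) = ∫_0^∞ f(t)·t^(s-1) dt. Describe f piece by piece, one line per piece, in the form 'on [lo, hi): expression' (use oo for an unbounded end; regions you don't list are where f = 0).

invert the common scale on t to get t**3 on [0, 1/2); t**2*(2*t + 1) on [1/2, 1); t**3/2 on [1, 3/2); …
peel off the shared t-power: t on [0, 1/2); 2*t + 1 on [1/2, 1); t/2 on [1, 3/2); …
f breaks at 1/6, 1/3, 1/2 into 4 integrals to sum
on [0, 1/6): add ∫ 27*t**3·t^(s-1) dt
on [1/6, 1/3): add ∫ 9*t**2*(6*t + 1)·t^(s-1) dt
∫ over [1/3, 1/2) of 27*t**3/2·t^(s-1) joins the sum
piece [1/2, ∞): integrate 1/(3*t) against the kernel

on [0, 1/6): 27*t**3
on [1/6, 1/3): 9*t**2*(6*t + 1)
on [1/3, 1/2): 27*t**3/2
on [1/2, oo): 1/(3*t)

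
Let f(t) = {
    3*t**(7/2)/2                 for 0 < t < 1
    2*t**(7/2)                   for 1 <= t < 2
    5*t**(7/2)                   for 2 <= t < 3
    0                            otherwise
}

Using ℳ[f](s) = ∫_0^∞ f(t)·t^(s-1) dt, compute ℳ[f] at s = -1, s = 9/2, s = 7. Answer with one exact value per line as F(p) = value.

F(-1) = -24*sqrt(2)/5 - 1/5 + 18*sqrt(3)
F(9/2) = 64073/16
F(7) = -2048*sqrt(2)/7 - 1/21 + 196830*sqrt(3)/7

treat the 3 regions marked off by 1, 2 separately and sum
the [0, 1) slice contributes ∫ 3*t**(7/2)/2·t^(s-1) dt
segment [1, 2) carries 2*t**(7/2); integrate it
∫ 5*t**(7/2)·t^(s-1) over [2, 3)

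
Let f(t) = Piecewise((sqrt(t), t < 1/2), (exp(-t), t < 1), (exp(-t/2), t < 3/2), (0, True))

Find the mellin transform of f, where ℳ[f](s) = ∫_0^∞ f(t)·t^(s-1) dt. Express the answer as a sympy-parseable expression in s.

the 3 pieces separated at 1/2, 1 each add one integral
segment 0 to 1/2 holds sqrt(t); add its integral
between 1/2 and 1 the integrand is exp(-t)·t^(s-1)
[1, 3/2) adds the kernel integral of exp(-t/2)

(2**s*(2*s + 1)*uppergamma(s, 1/2) - 2**s*(2*s + 1)*uppergamma(s, 1) + 4**s*(2*s + 1)*uppergamma(s, 1/2) - 4**s*(2*s + 1)*uppergamma(s, 3/4) + sqrt(2))/(2**s*(2*s + 1))
  Re(s) > -1/2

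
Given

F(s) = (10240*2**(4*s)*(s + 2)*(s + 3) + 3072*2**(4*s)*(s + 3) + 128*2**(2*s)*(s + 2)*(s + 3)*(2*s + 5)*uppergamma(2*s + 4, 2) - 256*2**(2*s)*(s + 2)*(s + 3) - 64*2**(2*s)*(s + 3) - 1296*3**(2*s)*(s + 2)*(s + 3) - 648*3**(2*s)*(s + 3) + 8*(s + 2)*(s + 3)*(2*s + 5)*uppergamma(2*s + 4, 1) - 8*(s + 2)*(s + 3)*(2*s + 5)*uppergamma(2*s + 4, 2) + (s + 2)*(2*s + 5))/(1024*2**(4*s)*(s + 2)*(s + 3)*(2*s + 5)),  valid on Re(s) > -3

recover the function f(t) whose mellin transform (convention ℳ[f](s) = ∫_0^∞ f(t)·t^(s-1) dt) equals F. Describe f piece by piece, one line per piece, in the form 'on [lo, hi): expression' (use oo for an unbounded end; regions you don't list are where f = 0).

on [0, 1/16): 4*t**3
on [1/16, 1/4): t**2*exp(-4*sqrt(t))
on [1/4, 9/16): t**2*(2*sqrt(t) + 1)
on [9/16, 1): t**2*(2*sqrt(t) + 3)
on [1, oo): t**2*exp(-2*sqrt(t))

strip the shared t-power: 4*t on [0, 1/16); exp(-4*sqrt(t)) on [1/16, 1/4); 2*sqrt(t) + 1 on [1/4, 9/16); …
back out the power substitution: 4*t**2 on [0, 1/4); exp(-4*t) on [1/4, 1/2); 2*t + 1 on [1/2, 3/4); …
back out the common scale on t: t**2 on [0, 1/2); exp(-2*t) on [1/2, 1); t + 1 on [1, 3/2); …
slice at 1/16, 1/4, 9/16, 1, transform all 5 pieces, and sum them
piece [0, 1/16): integrate 4*t**3 against the kernel
∫ over [1/16, 1/4) of t**2*exp(-4*sqrt(t))·t^(s-1) joins the sum
segment [1/4, 9/16) carries t**2*(2*sqrt(t) + 1); integrate it
segment 9/16 to 1 holds t**2*(2*sqrt(t) + 3); add its integral
[1, ∞) adds the kernel integral of t**2*exp(-2*sqrt(t))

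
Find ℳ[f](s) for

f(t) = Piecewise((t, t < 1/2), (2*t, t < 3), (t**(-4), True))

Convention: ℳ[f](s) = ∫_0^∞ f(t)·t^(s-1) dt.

linearity at 1/2, 3 turns ℳ[f](s) into 3 summed integrals
segment 0 to 1/2 holds t; add its integral
over [1/2, 3), the kernel integral of 2*t enters the sum
∫ over [3, ∞) of t**(-4)·t^(s-1) joins the sum

(970*6**s*s - 3890*6**s - 81*s + 324)/(162*2**s*(s**2 - 3*s - 4))
  -1 < Re(s) < 4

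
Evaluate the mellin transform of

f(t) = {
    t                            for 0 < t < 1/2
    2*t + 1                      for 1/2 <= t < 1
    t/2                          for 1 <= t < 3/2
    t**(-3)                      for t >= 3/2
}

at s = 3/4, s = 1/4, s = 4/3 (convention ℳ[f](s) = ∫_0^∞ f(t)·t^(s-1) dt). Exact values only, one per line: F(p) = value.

split f at 1/2, 1, 3/2: ℳ[f](s) collects 4 kernel integrals
on [0, 1/2): add ∫ t·t^(s-1) dt
segment [1/2, 1) carries (2*t + 1); integrate it
segment [1, 3/2) carries t/2; integrate it
[3/2, ∞) adds the kernel integral of t**(-3)

F(3/4) = 2**(1/4)*(-2754 + 953*3**(3/4) + 3726*2**(3/4))/3402
F(1/4) = 2**(3/4)*(-6534 + 1051*3**(1/4) + 7722*2**(1/4))/2970
F(4/3) = 2**(2/3)*(-405 + 629*3**(1/3) + 1170*2**(1/3))/1680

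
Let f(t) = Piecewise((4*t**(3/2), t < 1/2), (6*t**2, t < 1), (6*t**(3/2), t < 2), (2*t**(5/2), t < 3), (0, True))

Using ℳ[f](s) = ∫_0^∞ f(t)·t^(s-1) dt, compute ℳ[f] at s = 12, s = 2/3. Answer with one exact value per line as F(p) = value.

F(12) = -16411/1032192 + 2214592541*sqrt(2)/1603584 + 19131876*sqrt(3)/29
F(2/3) = -27/52 - 9*2**(1/3)/32 + 3*2**(5/6)/13 + 1488*2**(1/6)/247 + 324*3**(1/6)/19

along the cuts 1/2, 1, 2, ℳ[f](s) splits into 4 integrals
on [0, 1/2) integrate f = 4*t**(3/2) against the kernel
between 1/2 and 1 the integrand is 6*t**2·t^(s-1)
for t in [1, 2): the term is ∫ 6*t**(3/2)·t^(s-1)
[2, 3) adds the kernel integral of 2*t**(5/2)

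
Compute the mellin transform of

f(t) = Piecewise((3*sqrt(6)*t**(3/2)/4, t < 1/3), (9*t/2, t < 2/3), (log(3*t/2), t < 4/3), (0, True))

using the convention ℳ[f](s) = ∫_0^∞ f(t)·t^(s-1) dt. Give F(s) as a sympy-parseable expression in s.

2**s*(2*2**(2*s)*s*(s + 1)*(2*s + 3)*log(2) - 2*2**(2*s)*(s + 1)*(2*s + 3) + 6*2**s*s**2*(2*s + 3) + 2*2**s*(s + 1)*(2*s + 3) + sqrt(2)*s**2*(s + 1) - 3*s**2*(2*s + 3))/(2*6**s*s**2*(s + 1)*(2*s + 3))
  Re(s) > -3/2

reversing the common scale on t: 3*sqrt(3)*t**(3/2) on [0, 1/6); 9*t on [1/6, 1/3); log(3*t) on [1/3, 2/3)
invert the common scale on t to get t**(3/2) on [0, 1/2); 3*t on [1/2, 1); log(t) on [1, 2)
cuts at 1/3, 2/3: linearity sums the 3 kernel integrals
the [0, 1/3) slice contributes ∫ 3*sqrt(6)*t**(3/2)/4·t^(s-1) dt
over [1/3, 2/3), the kernel integral of 9*t/2 enters the sum
∫ over [2/3, 4/3) of log(3*t/2)·t^(s-1) joins the sum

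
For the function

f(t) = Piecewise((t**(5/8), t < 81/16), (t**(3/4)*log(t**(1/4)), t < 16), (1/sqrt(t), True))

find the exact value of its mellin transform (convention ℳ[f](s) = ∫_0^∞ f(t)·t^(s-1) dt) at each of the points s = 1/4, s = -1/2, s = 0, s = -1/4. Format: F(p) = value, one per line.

undo the shared t-power: t**(1/8) on [0, 81/16); t**(1/4)*log(t**(1/4)) on [81/16, 16); 1/t on [16, ∞)
strip the power substitution: t**(1/4) on [0, 9/4); sqrt(t)*log(sqrt(t)) on [9/4, 4); t**(-2) on [4, ∞)
reversing the power substitution: sqrt(t) on [0, 3/2); t*log(t) on [3/2, 2); t**(-4) on [2, ∞)
the 3 pieces separated at 81/16, 16 each add one integral
on [0, 81/16): add ∫ t**(5/8)·t^(s-1) dt
between 81/16 and 16 the integrand is t**(3/4)*log(t**(1/4))·t^(s-1)
between 16 and ∞ the integrand is 1/sqrt(t)·t^(s-1)

F(1/4) = -81*log(3)/16 - 47/64 + 27*sqrt(6)/14 + 337*log(2)/16
F(-1/2) = -31/16 + log(16384/729) + 4*sqrt(6)
F(0) = -9*log(3)/2 - 14/9 + 9*sqrt(6)/5 + 91*log(2)/6
F(-1/4) = -19/12 + log(4096*sqrt(6)/243) + 2*sqrt(6)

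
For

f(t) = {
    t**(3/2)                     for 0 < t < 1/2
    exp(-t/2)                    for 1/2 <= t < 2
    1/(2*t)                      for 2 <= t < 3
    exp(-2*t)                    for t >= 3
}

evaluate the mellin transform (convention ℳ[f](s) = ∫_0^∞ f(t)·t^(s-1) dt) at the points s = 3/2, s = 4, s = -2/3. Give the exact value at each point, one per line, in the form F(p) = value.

F(3/2) = -sqrt(2) - 2*sqrt(2)*exp(-1) - sqrt(2)*sqrt(pi)*erfc(1) + sqrt(2)*sqrt(pi)*erfc(sqrt(6))/8 + sqrt(3)*exp(-6)/2 + 1/24 + sqrt(2)*exp(-1/4) + sqrt(2)*sqrt(pi)*erfc(1/2) + sqrt(3)
F(4) = -256*exp(-1) + sqrt(2)/352 + 183*exp(-6)/8 + 19/6 + 493*exp(-1/4)/4
F(-2/3) = -2**(1/3)*uppergamma(-2/3, 1)/2 - 3**(1/3)/30 + 2**(2/3)*uppergamma(-2/3, 6) + 3*2**(1/3)/40 + 3*2**(1/6)/5 + 2**(1/3)*uppergamma(-2/3, 1/4)/2

f breaks at 1/2, 2, 3 into 4 integrals to sum
over [0, 1/2), the kernel integral of t**(3/2) enters the sum
segment [1/2, 2) carries exp(-t/2); integrate it
piece [2, 3): integrate 1/(2*t) against the kernel
[3, ∞) adds the kernel integral of exp(-2*t)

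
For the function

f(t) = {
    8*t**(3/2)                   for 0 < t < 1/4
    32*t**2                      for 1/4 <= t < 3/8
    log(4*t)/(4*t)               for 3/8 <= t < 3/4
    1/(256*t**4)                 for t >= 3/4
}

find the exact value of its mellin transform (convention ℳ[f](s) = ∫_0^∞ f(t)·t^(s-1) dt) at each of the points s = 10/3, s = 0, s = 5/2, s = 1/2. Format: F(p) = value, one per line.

F(10/3) = -113*6**(1/3)/12544 - 27*3**(1/3)*log(3)/3584 - 39*2**(1/3)/29696 + 27*3**(1/3)*log(2)/3584 + 40905*3**(1/3)/1605632 + 27*6**(1/3)*log(3)/896
F(0) = log(6**(1/3)/2) + 365/162
F(5/2) = -17*sqrt(3)/432 - sqrt(6)*log(3)/64 - 7/1152 + sqrt(6)*log(2)/64 + 35*sqrt(6)/768 + sqrt(3)*log(3)/16
F(1/2) = -377*sqrt(3)/567 - sqrt(3)*log(3)/3 - sqrt(6)*log(2)/3 - 3/20 + sqrt(6)*log(3)/3 + 67*sqrt(6)/60

back out the common scale on t: 2*sqrt(2)*t**(3/2) on [0, 1/2); 8*t**2 on [1/2, 3/4); log(2*t)/(2*t) on [3/4, 3/2); …
remove the common scale on t first: t**(3/2) on [0, 1); 2*t**2 on [1, 3/2); log(t)/t on [3/2, 3); …
split f at 1/4, 3/8, 3/4: ℳ[f](s) collects 4 kernel integrals
for t in [0, 1/4): the term is ∫ 8*t**(3/2)·t^(s-1)
on [1/4, 3/8) integrate f = 32*t**2 against the kernel
for t in [3/8, 3/4): the term is ∫ log(4*t)/(4*t)·t^(s-1)
segment 3/4 to ∞ holds 1/(256*t**4); add its integral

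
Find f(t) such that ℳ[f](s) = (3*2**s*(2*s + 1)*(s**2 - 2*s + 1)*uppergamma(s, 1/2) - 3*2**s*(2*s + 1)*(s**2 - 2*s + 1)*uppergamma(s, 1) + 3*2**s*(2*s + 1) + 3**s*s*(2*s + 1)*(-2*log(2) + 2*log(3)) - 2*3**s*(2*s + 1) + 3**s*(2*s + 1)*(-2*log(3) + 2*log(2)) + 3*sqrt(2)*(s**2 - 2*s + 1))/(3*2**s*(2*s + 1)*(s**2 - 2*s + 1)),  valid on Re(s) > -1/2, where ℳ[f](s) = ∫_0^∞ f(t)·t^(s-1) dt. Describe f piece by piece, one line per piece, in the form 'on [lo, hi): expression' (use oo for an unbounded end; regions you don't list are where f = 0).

on [0, 1/2): sqrt(t)
on [1/2, 1): exp(-t)
on [1, 3/2): log(t)/t

treat the 3 regions marked off by 1/2, 1 separately and sum
piece [0, 1/2): integrate sqrt(t) against the kernel
on [1/2, 1) integrate f = exp(-t) against the kernel
the [1, 3/2) slice contributes ∫ log(t)/t·t^(s-1) dt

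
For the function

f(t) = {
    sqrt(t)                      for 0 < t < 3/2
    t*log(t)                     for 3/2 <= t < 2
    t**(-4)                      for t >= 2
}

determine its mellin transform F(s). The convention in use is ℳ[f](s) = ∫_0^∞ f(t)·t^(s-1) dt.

linearity at 3/2, 2 turns ℳ[f](s) into 3 summed integrals
for t in [0, 3/2): the term is ∫ sqrt(t)·t^(s-1)
on [3/2, 2) integrate f = t*log(t) against the kernel
∫ over [2, ∞) of t**(-4)·t^(s-1) joins the sum

(-32*2**(2*s)*(s - 4)*(2*s + 1) + 3**s*s*(s - 4)*(2*s + 1)*(-24*log(3) + 24*log(2)) + 3**s*(s - 4)*(2*s + 1)*(-24*log(3) + 24*log(2)) + 24*3**s*(s - 4)*(2*s + 1) + 16*3**s*sqrt(6)*(s - 4)*(s**2 + 2*s + 1) + 32*4**s*s*(s - 4)*(2*s + 1)*log(2) + 32*4**s*(s - 4)*(2*s + 1)*log(2) - 4**s*(2*s + 1)*(s**2 + 2*s + 1))/(16*2**s*(s - 4)*(2*s + 1)*(s**2 + 2*s + 1))
  -1/2 < Re(s) < 4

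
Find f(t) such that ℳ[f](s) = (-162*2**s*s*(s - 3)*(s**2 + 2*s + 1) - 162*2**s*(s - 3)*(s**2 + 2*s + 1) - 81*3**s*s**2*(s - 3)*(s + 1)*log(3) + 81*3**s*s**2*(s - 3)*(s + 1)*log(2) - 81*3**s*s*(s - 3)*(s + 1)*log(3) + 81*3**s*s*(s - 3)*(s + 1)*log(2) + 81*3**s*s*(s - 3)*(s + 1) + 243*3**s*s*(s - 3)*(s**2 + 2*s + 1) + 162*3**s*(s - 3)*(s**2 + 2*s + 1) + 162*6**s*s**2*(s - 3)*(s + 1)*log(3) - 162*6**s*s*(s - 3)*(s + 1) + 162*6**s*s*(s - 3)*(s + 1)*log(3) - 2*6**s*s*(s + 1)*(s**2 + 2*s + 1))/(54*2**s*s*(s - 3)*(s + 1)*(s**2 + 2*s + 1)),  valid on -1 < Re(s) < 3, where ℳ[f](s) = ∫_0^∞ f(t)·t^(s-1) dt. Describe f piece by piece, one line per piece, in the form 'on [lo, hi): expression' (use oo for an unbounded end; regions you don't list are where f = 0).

on [0, 1): t
on [1, 3/2): t + 3
on [3/2, 3): t*log(t)
on [3, oo): t**(-3)

linearity at 1, 3/2, 3 turns ℳ[f](s) into 4 summed integrals
[0, 1) adds the kernel integral of t
over [1, 3/2), the kernel integral of (t + 3) enters the sum
the [3/2, 3) slice contributes ∫ t*log(t)·t^(s-1) dt
segment [3, ∞) carries t**(-3); integrate it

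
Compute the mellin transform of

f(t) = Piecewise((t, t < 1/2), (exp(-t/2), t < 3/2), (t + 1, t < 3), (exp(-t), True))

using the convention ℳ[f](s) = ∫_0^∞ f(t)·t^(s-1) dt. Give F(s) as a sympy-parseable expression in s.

(2*2**s*s*(s + 1)*uppergamma(s, 3) - 5*3**s*s - 2*3**s + 2*4**s*s*(s + 1)*uppergamma(s, 1/4) - 2*4**s*s*(s + 1)*uppergamma(s, 3/4) + 8*6**s*s + 2*6**s + s)/(2*2**s*s*(s + 1))
  Re(s) > -1

f breaks at 1/2, 3/2, 3 into 4 integrals to sum
on [0, 1/2): add ∫ t·t^(s-1) dt
[1/2, 3/2) adds the kernel integral of exp(-t/2)
segment 3/2 to 3 holds (t + 1); add its integral
on [3, ∞): add ∫ exp(-t)·t^(s-1) dt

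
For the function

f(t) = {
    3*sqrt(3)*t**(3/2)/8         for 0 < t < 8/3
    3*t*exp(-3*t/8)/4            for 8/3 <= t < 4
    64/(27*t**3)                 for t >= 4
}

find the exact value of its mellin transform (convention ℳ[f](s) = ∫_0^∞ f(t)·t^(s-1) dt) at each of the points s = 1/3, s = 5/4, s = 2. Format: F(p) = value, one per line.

F(1/3) = 6**(2/3)*(-1584*2**(1/3)*uppergamma(4/3, 3/2) + 11*3**(1/3) + 1584*2**(1/3)*uppergamma(4/3, 1) + 864*2**(5/6))/2376
F(5/4) = -16*6**(3/4)*uppergamma(9/4, 3/2)/9 + 16*sqrt(2)/189 + 128*2**(1/4)*3**(3/4)/99 + 16*6**(3/4)*uppergamma(9/4, 1)/9
F(2) = -928*exp(-3/2)/9 + 16/27 + 256*sqrt(2)/63 + 640*exp(-1)/9

peel off the common scale on t: sqrt(2)*t**(3/2)/4 on [0, 4); t*exp(-t/4)/2 on [4, 6); 8/t**3 on [6, ∞)
peel off the common scale on t: t**(3/2) on [0, 2); t*exp(-t/2) on [2, 3); t**(-3) on [3, ∞)
peel off the shared t-power: sqrt(t) on [0, 2); exp(-t/2) on [2, 3); t**(-4) on [3, ∞)
the 3 pieces separated at 8/3, 4 each add one integral
for t in [0, 8/3): the term is ∫ 3*sqrt(3)*t**(3/2)/8·t^(s-1)
over [8/3, 4), the kernel integral of 3*t*exp(-3*t/8)/4 enters the sum
over [4, ∞), the kernel integral of 64/(27*t**3) enters the sum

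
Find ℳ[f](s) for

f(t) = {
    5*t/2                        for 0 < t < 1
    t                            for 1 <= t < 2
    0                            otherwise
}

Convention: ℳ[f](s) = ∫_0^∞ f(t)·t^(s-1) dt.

along the cuts 1, ℳ[f](s) splits into 2 integrals
[0, 1) adds the kernel integral of 5*t/2
on [1, 2): add ∫ t·t^(s-1) dt

(2**(s + 2) + 3)/(2*(s + 1))
  Re(s) > -1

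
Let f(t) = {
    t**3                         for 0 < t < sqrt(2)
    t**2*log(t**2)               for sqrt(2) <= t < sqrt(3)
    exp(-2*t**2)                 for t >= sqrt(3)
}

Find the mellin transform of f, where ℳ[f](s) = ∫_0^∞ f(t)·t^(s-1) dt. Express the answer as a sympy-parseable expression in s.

strip the power substitution: t**(3/2) on [0, 2); t*log(t) on [2, 3); exp(-2*t) on [3, ∞)
split f at sqrt(2), sqrt(3): ℳ[f](s) collects 3 kernel integrals
segment 0 to sqrt(2) holds t**3; add its integral
the [sqrt(2), sqrt(3)) slice contributes ∫ t**2*log(t**2)·t^(s-1) dt
[sqrt(3), ∞) adds the kernel integral of exp(-2*t**2)

(-12**(s/2)*s*(s + 3)*log(2) - 2*12**(s/2)*(s + 3)*log(2) + 2*12**(s/2)*(s + 3) + 4*12**(s/2)*sqrt(2)*(s**2/4 + s + 1) + 3*18**(s/2)*s*(s + 3)*log(3)/2 - 3*18**(s/2)*(s + 3) + 3*18**(s/2)*(s + 3)*log(3) + 3**(s/2)*(s + 3)*(s**2/4 + s + 1)*uppergamma(s/2, 6))/(2*6**(s/2)*(s + 3)*(s**2/4 + s + 1))
  Re(s) > -3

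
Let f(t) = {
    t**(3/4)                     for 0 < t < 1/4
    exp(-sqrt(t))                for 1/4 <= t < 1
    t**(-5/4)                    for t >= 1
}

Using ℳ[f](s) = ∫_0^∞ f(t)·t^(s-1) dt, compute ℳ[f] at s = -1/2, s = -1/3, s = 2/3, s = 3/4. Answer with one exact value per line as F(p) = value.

reversing the power substitution: t**(3/2) on [0, 1/2); exp(-t) on [1/2, 1); t**(-5/2) on [1, ∞)
integrate the 3 segments split at 1/4, 1, then add the results
segment [0, 1/4) carries t**(3/4); integrate it
segment 1/4 to 1 holds exp(-sqrt(t)); add its integral
∫ t**(-5/4)·t^(s-1) over [1, ∞)

F(-1/2) = -2*expint(2, 1) + 4/7 + 4*expint(2, 1/2) + 2*sqrt(2)
F(-1/3) = -2*uppergamma(-2/3, 1) + 12/19 + 2*uppergamma(-2/3, 1/2) + 6*2**(1/6)/5
F(2/3) = -2*uppergamma(4/3, 1) + 3*2**(1/6)/34 + 2*uppergamma(4/3, 1/2) + 12/7
F(3/4) = -2*exp(-1) - sqrt(pi)*erfc(1) + sqrt(pi)*erfc(sqrt(2)/2) + sqrt(2)*exp(-1/2) + 25/12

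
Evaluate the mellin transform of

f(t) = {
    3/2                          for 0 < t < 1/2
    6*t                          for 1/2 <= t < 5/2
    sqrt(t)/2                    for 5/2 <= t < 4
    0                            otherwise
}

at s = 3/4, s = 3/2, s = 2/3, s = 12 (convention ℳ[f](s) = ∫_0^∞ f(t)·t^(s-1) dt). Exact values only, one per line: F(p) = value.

F(3/4) = 2**(1/4)*(-35*sqrt(2)*5**(1/4) + 10 + 112*2**(1/4) + 300*5**(3/4))/70
F(3/2) = -sqrt(2)/20 + 39/16 + 15*sqrt(10)/2
F(2/3) = 3*2**(1/3)*(-50*sqrt(2)*5**(1/6) + 181 + 420*5**(2/3))/280
F(12) = 15026073035813/10649600 - 9765625*sqrt(10)/8192

linearity at 1/2, 5/2 turns ℳ[f](s) into 3 summed integrals
on [0, 1/2): add ∫ 3/2·t^(s-1) dt
on [1/2, 5/2) integrate f = 6*t against the kernel
on [5/2, 4): add ∫ sqrt(t)/2·t^(s-1) dt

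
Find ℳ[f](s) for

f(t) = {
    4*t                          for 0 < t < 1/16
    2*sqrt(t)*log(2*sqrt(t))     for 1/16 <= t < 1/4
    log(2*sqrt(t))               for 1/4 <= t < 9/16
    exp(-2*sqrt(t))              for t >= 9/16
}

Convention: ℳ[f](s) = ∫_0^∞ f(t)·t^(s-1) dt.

peel off the power substitution: 4*t**2 on [0, 1/4); 2*t*log(2*t) on [1/4, 1/2); log(2*t) on [1/2, 3/4); …
remove the common scale on t first: t**2 on [0, 1/2); t*log(t) on [1/2, 1); log(t) on [1, 3/2); …
f breaks at 1/16, 1/4, 9/16 into 4 integrals to sum
for t in [0, 1/16): the term is ∫ 4*t·t^(s-1)
piece [1/16, 1/4): integrate 2*sqrt(t)*log(2*sqrt(t)) against the kernel
[1/4, 9/16) adds the kernel integral of log(2*sqrt(t))
segment 9/16 to ∞ holds exp(-2*sqrt(t)); add its integral

(8*2**(2*s)*s**2*(s + 1)*(4*s**2 + 4*s + 1)*uppergamma(2*s, 3/2) - 8*2**(2*s)*s**2*(s + 1) + 2*2**(2*s)*(s + 1)*(4*s**2 + 4*s + 1) + 9**s*s*(s + 1)*(-4*log(2) + 4*log(3))*(4*s**2 + 4*s + 1) - 2*9**s*(s + 1)*(4*s**2 + 4*s + 1) + 8*s**3*(s + 1)*log(2) + 4*s**2*(s + 1)*log(2) + 4*s**2*(s + 1) + s**2*(4*s**2 + 4*s + 1))/(4*2**(4*s)*s**2*(s + 1)*(4*s**2 + 4*s + 1))
  Re(s) > -1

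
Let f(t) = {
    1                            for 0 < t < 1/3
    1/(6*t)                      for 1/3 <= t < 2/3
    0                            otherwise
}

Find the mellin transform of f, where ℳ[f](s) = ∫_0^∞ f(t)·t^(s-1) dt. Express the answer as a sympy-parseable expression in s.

(2**s*s + 2*s - 4)/(4*3**s*s*(s - 1))
  Re(s) > 0

back out the common scale on t: 1 on [0, 1); 1/(2*t) on [1, 2)
the shared t-power comes off first: t on [0, 1); 1/2 on [1, 2)
f breaks at 1/3 into 2 integrals to sum
segment [0, 1/3) carries 1; integrate it
the [1/3, 2/3) slice contributes ∫ 1/(6*t)·t^(s-1) dt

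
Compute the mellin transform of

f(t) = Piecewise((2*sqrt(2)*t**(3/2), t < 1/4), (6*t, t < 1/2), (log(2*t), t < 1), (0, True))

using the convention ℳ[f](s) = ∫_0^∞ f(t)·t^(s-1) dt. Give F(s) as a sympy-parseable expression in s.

the common scale on t comes off first: t**(3/2) on [0, 1/2); 3*t on [1/2, 1); log(t) on [1, 2)
linearity at 1/4, 1/2 turns ℳ[f](s) into 3 summed integrals
piece [0, 1/4): integrate 2*sqrt(2)*t**(3/2) against the kernel
∫ over [1/4, 1/2) of 6*t·t^(s-1) joins the sum
between 1/2 and 1 the integrand is log(2*t)·t^(s-1)

(-2*2**(2*s)*(s + 1)*(2*s + 3) + 6*2**s*s**2*(2*s + 3) + 2*2**s*(s + 1)*(2*s + 3) + 4**s*s*(s + 1)*(2*s + 3)*log(4) + sqrt(2)*s**2*(s + 1) - 3*s**2*(2*s + 3))/(2*2**(2*s)*s**2*(s + 1)*(2*s + 3))
  Re(s) > -3/2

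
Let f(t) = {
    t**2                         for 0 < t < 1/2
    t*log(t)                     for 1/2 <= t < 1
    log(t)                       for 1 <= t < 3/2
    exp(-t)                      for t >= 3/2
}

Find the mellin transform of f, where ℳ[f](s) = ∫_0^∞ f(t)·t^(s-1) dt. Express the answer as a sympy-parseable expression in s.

(4*2**s*s**2*(s + 2)*(s**2 + 2*s + 1)*uppergamma(s, 3/2) - 4*2**s*s**2*(s + 2) + 4*2**s*(s + 2)*(s**2 + 2*s + 1) + 3**s*s*(s + 2)*(-4*log(2) + 4*log(3))*(s**2 + 2*s + 1) - 4*3**s*(s + 2)*(s**2 + 2*s + 1) + s**3*(s + 2)*log(4) + s**2*(s + 2)*log(4) + 2*s**2*(s + 2) + s**2*(s**2 + 2*s + 1))/(4*2**s*s**2*(s + 2)*(s**2 + 2*s + 1))
  Re(s) > -2

slice at 1/2, 1, 3/2, transform all 4 pieces, and sum them
between 0 and 1/2 the integrand is t**2·t^(s-1)
the [1/2, 1) slice contributes ∫ t*log(t)·t^(s-1) dt
between 1 and 3/2 the integrand is log(t)·t^(s-1)
for t in [3/2, ∞): the term is ∫ exp(-t)·t^(s-1)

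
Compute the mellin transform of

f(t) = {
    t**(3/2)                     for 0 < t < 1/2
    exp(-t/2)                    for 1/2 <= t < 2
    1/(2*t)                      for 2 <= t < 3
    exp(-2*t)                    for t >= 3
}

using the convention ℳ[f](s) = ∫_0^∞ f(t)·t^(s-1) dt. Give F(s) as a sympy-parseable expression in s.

treat the 4 regions marked off by 1/2, 2, 3 separately and sum
segment 0 to 1/2 holds t**(3/2); add its integral
for t in [1/2, 2): the term is ∫ exp(-t/2)·t^(s-1)
[2, 3) adds the kernel integral of 1/(2*t)
over [3, ∞), the kernel integral of exp(-2*t) enters the sum

(12*24**s*(s - 1)*(2*s + 3)*uppergamma(s, 1/4) - 12*24**s*(s - 1)*(2*s + 3)*uppergamma(s, 1) - 3*24**s*(2*s + 3) + 2*36**s*(2*s + 3) + 12*6**s*(s - 1)*(2*s + 3)*uppergamma(s, 6) + 6*sqrt(2)*6**s*(s - 1))/(12*12**s*(s - 1)*(2*s + 3))
  Re(s) > -3/2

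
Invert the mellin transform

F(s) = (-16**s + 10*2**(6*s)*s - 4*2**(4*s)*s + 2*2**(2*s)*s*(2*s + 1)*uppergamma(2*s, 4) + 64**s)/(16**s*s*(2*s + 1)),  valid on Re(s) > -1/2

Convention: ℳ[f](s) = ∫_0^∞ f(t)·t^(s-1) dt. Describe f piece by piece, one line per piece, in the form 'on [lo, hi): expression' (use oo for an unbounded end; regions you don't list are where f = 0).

on [0, 1): sqrt(t)
on [1, 4): 2*sqrt(t) + 1
on [4, oo): exp(-2*sqrt(t))

invert the power substitution to get t on [0, 1); 2*t + 1 on [1, 2); exp(-2*t) on [2, ∞)
decompose at 1, 4; ℳ[f](s) sums the 3 pieces' integrals
segment [0, 1) carries sqrt(t); integrate it
∫ (2*sqrt(t) + 1)·t^(s-1) over [1, 4)
segment [4, ∞) carries exp(-2*sqrt(t)); integrate it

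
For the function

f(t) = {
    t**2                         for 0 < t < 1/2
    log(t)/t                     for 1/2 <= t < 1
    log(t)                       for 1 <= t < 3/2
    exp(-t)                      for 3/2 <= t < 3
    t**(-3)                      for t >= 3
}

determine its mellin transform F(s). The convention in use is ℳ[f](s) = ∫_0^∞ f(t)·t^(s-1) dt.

the 5 pieces separated at 1/2, 1, 3/2, 3 each add one integral
over [0, 1/2), the kernel integral of t**2 enters the sum
∫ log(t)/t·t^(s-1) over [1/2, 1)
the [1, 3/2) slice contributes ∫ log(t)·t^(s-1) dt
the [3/2, 3) slice contributes ∫ exp(-t)·t^(s-1) dt
∫ over [3, ∞) of t**(-3)·t^(s-1) joins the sum

(108*2**s*s**2*(s - 3)*(s + 2)*(s**2 - 2*s + 1)*uppergamma(s, 3/2) - 108*2**s*s**2*(s - 3)*(s + 2)*(s**2 - 2*s + 1)*uppergamma(s, 3) - 108*2**s*s**2*(s - 3)*(s + 2) + 108*2**s*(s - 3)*(s + 2)*(s**2 - 2*s + 1) - 108*3**s*s*(s - 3)*(s + 2)*(s**2 - 2*s + 1)*log(2) + 108*3**s*s*(s - 3)*(s + 2)*(s**2 - 2*s + 1)*log(3) - 108*3**s*(s - 3)*(s + 2)*(s**2 - 2*s + 1) - 4*6**s*s**2*(s + 2)*(s**2 - 2*s + 1) + 216*s**3*(s - 3)*(s + 2)*log(2) - 216*s**2*(s - 3)*(s + 2)*log(2) + 216*s**2*(s - 3)*(s + 2) + 27*s**2*(s - 3)*(s**2 - 2*s + 1))/(108*2**s*s**2*(s - 3)*(s + 2)*(s**2 - 2*s + 1))
  -2 < Re(s) < 3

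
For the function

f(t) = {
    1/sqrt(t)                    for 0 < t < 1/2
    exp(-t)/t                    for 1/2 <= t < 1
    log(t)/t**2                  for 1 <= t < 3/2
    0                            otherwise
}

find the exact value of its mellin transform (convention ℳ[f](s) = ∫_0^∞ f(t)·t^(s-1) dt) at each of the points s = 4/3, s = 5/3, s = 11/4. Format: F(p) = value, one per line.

F(4/3) = -3*2**(2/3)*3**(1/3)/4 + log(2**(2**(2/3)*3**(1/3)/2)/3**(2**(2/3)*3**(1/3)/2)) - uppergamma(1/3, 1) + uppergamma(1/3, 1/2) + 3*2**(1/6)/5 + 9/4
F(5/3) = -3*2**(1/3)*3**(2/3) + log(2**(2**(1/3)*3**(2/3))/3**(2**(1/3)*3**(2/3))) - uppergamma(2/3, 1) + 3*2**(5/6)/14 + uppergamma(2/3, 1/2) + 9
F(11/4) = -8*2**(1/4)*3**(3/4)/9 - uppergamma(7/4, 1) + 2**(3/4)/18 + log(3**(2*2**(1/4)*3**(3/4)/3)/2**(2*2**(1/4)*3**(3/4)/3)) + uppergamma(7/4, 1/2) + 16/9

strip the shared t-power: sqrt(t) on [0, 1/2); exp(-t) on [1/2, 1); log(t)/t on [1, 3/2)
breakpoints 1/2, 1: one integral from each of the 3 segments
piece [0, 1/2): integrate 1/sqrt(t) against the kernel
on [1/2, 1) integrate f = exp(-t)/t against the kernel
segment [1, 3/2) carries log(t)/t**2; integrate it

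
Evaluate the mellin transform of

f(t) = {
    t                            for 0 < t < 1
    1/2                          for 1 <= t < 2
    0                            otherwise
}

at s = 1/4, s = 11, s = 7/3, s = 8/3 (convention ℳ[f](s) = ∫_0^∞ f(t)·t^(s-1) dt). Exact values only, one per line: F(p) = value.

F(1/4) = -6/5 + 2*2**(1/4)
F(11) = 12293/132
F(7/3) = 3/35 + 6*2**(1/3)/7
F(8/3) = 15/176 + 3*2**(2/3)/4

slice at 1, transform all 2 pieces, and sum them
segment [0, 1) carries t; integrate it
on [1, 2): add ∫ 1/2·t^(s-1) dt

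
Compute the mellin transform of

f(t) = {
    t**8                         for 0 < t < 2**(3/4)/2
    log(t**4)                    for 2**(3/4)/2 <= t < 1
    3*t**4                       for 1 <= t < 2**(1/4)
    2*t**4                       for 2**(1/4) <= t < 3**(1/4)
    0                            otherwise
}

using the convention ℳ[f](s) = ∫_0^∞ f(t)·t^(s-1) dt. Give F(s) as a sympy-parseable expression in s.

(-12*2**(s/4)*s**3 - 112*2**(s/4)*s**2 - 192*2**(s/4)*s - 512*2**(s/4) + 8*2**(s/2)*s**3 + 64*2**(s/2)*s**2 + 24*6**(s/4)*s**3 + 192*6**(s/4)*s**2 + s**3 + 4*s**3*log(2) + 20*s**2 + 48*s**2*log(2) + 128*s*log(2) + 192*s + 512)/(4*2**(s/4)*s**2*(s**2 + 12*s + 32))
  Re(s) > -8

peel off the power substitution: t**4 on [0, sqrt(2)/2); log(t**2) on [sqrt(2)/2, 1); 3*t**2 on [1, sqrt(2)); …
undo the shared t-power: t**2 on [0, sqrt(2)/2); log(t**2)/t**2 on [sqrt(2)/2, 1); 3 on [1, sqrt(2)); …
reversing the power substitution: t on [0, 1/2); log(t)/t on [1/2, 1); 3 on [1, 2); …
cuts at 2**(3/4)/2, 1, 2**(1/4): linearity sums the 4 kernel integrals
[0, 2**(3/4)/2) adds the kernel integral of t**8
between 2**(3/4)/2 and 1 the integrand is log(t**4)·t^(s-1)
∫ over [1, 2**(1/4)) of 3*t**4·t^(s-1) joins the sum
over [2**(1/4), 3**(1/4)), the kernel integral of 2*t**4 enters the sum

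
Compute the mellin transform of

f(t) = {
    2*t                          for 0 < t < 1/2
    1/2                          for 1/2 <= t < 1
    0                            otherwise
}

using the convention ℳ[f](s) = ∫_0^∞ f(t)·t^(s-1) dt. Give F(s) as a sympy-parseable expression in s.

invert the common scale on t to get t on [0, 1); 1/2 on [1, 2)
breakpoints 1/2: one integral from each of the 2 segments
on [0, 1/2): add ∫ 2*t·t^(s-1) dt
on [1/2, 1): add ∫ 1/2·t^(s-1) dt

(2**s*(s + 1) + s - 1)/(2*2**s*s*(s + 1))
  Re(s) > -1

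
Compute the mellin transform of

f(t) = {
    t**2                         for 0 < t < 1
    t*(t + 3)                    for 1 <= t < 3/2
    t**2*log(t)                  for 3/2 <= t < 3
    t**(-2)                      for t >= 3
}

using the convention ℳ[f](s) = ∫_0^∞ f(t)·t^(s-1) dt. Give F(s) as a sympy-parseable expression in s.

2**(-s - 1)*(-162*2**(s + 1)*(s - 2)*(s + 1)*(2*s + (s + 1)**2 + 3) - 162*2**(s + 1)*(s - 2)*(2*s + (s + 1)**2 + 3) - 81*3**(s + 1)*(s - 2)*(s + 1)**2*(s + 2)*log(3) + 81*3**(s + 1)*(s - 2)*(s + 1)**2*(s + 2)*log(2) - 81*3**(s + 1)*(s - 2)*(s + 1)*(s + 2)*log(3) + 81*3**(s + 1)*(s - 2)*(s + 1)*(s + 2)*log(2) + 81*3**(s + 1)*(s - 2)*(s + 1)*(s + 2) + 243*3**(s + 1)*(s - 2)*(s + 1)*(2*s + (s + 1)**2 + 3) + 162*3**(s + 1)*(s - 2)*(2*s + (s + 1)**2 + 3) + 162*6**(s + 1)*(s - 2)*(s + 1)**2*(s + 2)*log(3) - 162*6**(s + 1)*(s - 2)*(s + 1)*(s + 2) + 162*6**(s + 1)*(s - 2)*(s + 1)*(s + 2)*log(3) - 2*6**(s + 1)*(s + 1)*(s + 2)*(2*s + (s + 1)**2 + 3))/(54*(s - 2)*(s + 1)*(s + 2)*(2*s + (s + 1)**2 + 3))
  -2 < Re(s) < 2

strip the shared t-power: t on [0, 1); t + 3 on [1, 3/2); t*log(t) on [3/2, 3); …
the 4 pieces separated at 1, 3/2, 3 each add one integral
segment [0, 1) carries t**2; integrate it
over [1, 3/2), the kernel integral of t*(t + 3) enters the sum
over [3/2, 3), the kernel integral of t**2*log(t) enters the sum
piece [3, ∞): integrate t**(-2) against the kernel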